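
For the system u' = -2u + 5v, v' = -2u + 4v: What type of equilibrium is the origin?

A = [[-2,5],[-2,4]]; det(A-λI) = λ^2 - 2λ + 2.
λ = 1 ± i: positive real part.

unstable spiral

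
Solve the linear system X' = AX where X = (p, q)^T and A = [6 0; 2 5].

p(t) = -K_1e^(6t), q(t) = -2K_1e^(6t) + K_2e^(5t)

Coefficient matrix A = [[6, 0], [2, 5]].
Characteristic polynomial det(A - λI) = λ^2 - 11λ + 30 = 0.
Eigenvalues λ = 6, 5.
For λ=6: (A-λI) row 2 is [2, -1], so an eigenvector is (-1, -2).
For λ=5: (A-λI) row 1 is [1, 0], so an eigenvector is (0, 1).
General solution: K_1e^(6t)(-1,-2) + K_2e^(5t)(0,1).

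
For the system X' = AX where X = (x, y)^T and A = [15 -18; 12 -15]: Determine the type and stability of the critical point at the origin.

A = [[15,-18],[12,-15]]; det(A-λI) = λ^2 - 9.
λ = 3, -3: opposite signs.

saddle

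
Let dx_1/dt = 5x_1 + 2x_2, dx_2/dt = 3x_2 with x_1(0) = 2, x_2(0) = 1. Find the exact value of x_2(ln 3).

27

A = [[5,2],[0,3]]; eigenvalues λ = 5, 3.
Eigenvectors: (-1,0) for λ=5, (1,-1) for λ=3.
From the initial condition, c_1 = -3, c_2 = -1.
x_2(ln 3) = (-3)(3^5)(0) + (-1)(3^3)(-1) = 27.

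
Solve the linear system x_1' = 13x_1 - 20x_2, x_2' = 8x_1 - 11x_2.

Coefficient matrix A = [[13, -20], [8, -11]].
Characteristic polynomial det(A - λI) = λ^2 - 2λ + 17 = 0.
Eigenvalues λ = 1 ± 4i (complex conjugate pair).
For λ=1+4i: an eigenvector is (2,1) - i(1,1) = (2 - i, 1 - i).
A real fundamental pair from Re and Im of e^((1+4i)t)v: X_1 = e^(t)(cos(4t)·(2,1) + sin(4t)·(1,1)), X_2 = e^(t)(sin(4t)·(2,1) - cos(4t)·(1,1)).
General solution: c_1X_1 + c_2X_2.

x_1(t) = c_1e^(t)sin(4t) + 2c_1e^(t)cos(4t) + 2c_2e^(t)sin(4t) - c_2e^(t)cos(4t), x_2(t) = c_1e^(t)sin(4t) + c_1e^(t)cos(4t) + c_2e^(t)sin(4t) - c_2e^(t)cos(4t)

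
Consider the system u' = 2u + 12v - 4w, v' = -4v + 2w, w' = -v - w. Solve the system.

Coefficient matrix A = [[2, 12, -4], [0, -4, 2], [0, -1, -1]].
det(A - λI) = 0 gives eigenvalues λ = 2, -2, -3.
For λ=2: eigenvector (1,0,0).
For λ=-2: eigenvector (-2,1,1).
For λ=-3: eigenvector (4,-2,-1).
General solution: K_1e^(2t)(1,0,0) + K_2e^(-2t)(-2,1,1) + K_3e^(-3t)(4,-2,-1).

u(t) = K_1e^(2t) - 2K_2e^(-2t) + 4K_3e^(-3t), v(t) = K_2e^(-2t) - 2K_3e^(-3t), w(t) = K_2e^(-2t) - K_3e^(-3t)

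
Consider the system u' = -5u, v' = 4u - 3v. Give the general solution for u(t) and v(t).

u(t) = -c_2e^(-5t), v(t) = -c_1e^(-3t) + 2c_2e^(-5t)

Coefficient matrix A = [[-5, 0], [4, -3]].
Characteristic polynomial det(A - λI) = λ^2 + 8λ + 15 = 0.
Eigenvalues λ = -3, -5.
For λ=-3: (A-λI) row 1 is [-2, 0], so an eigenvector is (0, -1).
For λ=-5: (A-λI) row 2 is [4, 2], so an eigenvector is (-1, 2).
General solution: c_1e^(-3t)(0,-1) + c_2e^(-5t)(-1,2).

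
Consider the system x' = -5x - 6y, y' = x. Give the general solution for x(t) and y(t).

x(t) = -3c_1e^(-3t) + 2c_2e^(-2t), y(t) = c_1e^(-3t) - c_2e^(-2t)

Coefficient matrix A = [[-5, -6], [1, 0]].
Characteristic polynomial det(A - λI) = λ^2 + 5λ + 6 = 0.
Eigenvalues λ = -3, -2.
For λ=-3: (A-λI) row 1 is [-2, -6], so an eigenvector is (-3, 1).
For λ=-2: (A-λI) row 1 is [-3, -6], so an eigenvector is (2, -1).
General solution: c_1e^(-3t)(-3,1) + c_2e^(-2t)(2,-1).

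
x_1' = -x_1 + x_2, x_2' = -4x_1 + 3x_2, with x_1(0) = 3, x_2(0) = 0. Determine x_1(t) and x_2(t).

x_1(t) = -6te^(t) + 3e^(t), x_2(t) = -12te^(t)

Coefficient matrix A = [[-1, 1], [-4, 3]].
Characteristic polynomial det(A - λI) = λ^2 - 2λ + 1 = 0.
Single eigenvalue λ = 1 with algebraic multiplicity 2.
Eigenvector v = (-1,-2); generalized eigenvector w with (A-λI)w=v is (2,3).
General solution: e^(t)[c_1·v + c_2·(t·v + w)].
Applying x_1(0)=3, x_2(0)=0 gives c_1=9, c_2=6.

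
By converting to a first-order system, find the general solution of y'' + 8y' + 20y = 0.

y(t) = c_1e^(-4t)cos(2t) + c_2e^(-4t)sin(2t)

Let x_1 = y, x_2 = y'. Then x_1' = x_2 and x_2' = -20x_1 - 8x_2.
A = [[0,1],[-20,-8]]; det(A-λI) = λ^2 + 8λ + 20.
Eigenvalues λ = -4 ± 2i.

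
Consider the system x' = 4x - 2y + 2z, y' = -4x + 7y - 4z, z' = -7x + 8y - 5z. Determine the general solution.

x(t) = -2C_1e^(t) - C_3e^(2t), y(t) = 2C_1e^(t) + C_2e^(3t), z(t) = 5C_1e^(t) + C_2e^(3t) + C_3e^(2t)

Coefficient matrix A = [[4, -2, 2], [-4, 7, -4], [-7, 8, -5]].
det(A - λI) = 0 gives eigenvalues λ = 1, 3, 2.
For λ=1: eigenvector (-2,2,5).
For λ=3: eigenvector (0,1,1).
For λ=2: eigenvector (-1,0,1).
General solution: C_1e^(t)(-2,2,5) + C_2e^(3t)(0,1,1) + C_3e^(2t)(-1,0,1).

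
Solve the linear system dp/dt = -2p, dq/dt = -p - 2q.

Coefficient matrix A = [[-2, 0], [-1, -2]].
Characteristic polynomial det(A - λI) = λ^2 + 4λ + 4 = 0.
Single eigenvalue λ = -2 with algebraic multiplicity 2.
Eigenvector v = (0,1); generalized eigenvector w with (A-λI)w=v is (-1,2).
General solution: e^(-2t)[C_1·v + C_2·(t·v + w)].

p(t) = -C_2e^(-2t), q(t) = C_1e^(-2t) + C_2te^(-2t) + 2C_2e^(-2t)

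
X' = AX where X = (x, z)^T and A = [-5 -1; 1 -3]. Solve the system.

x(t) = -C_1e^(-4t) - C_2te^(-4t) + 2C_2e^(-4t), z(t) = C_1e^(-4t) + C_2te^(-4t) - C_2e^(-4t)

Coefficient matrix A = [[-5, -1], [1, -3]].
Characteristic polynomial det(A - λI) = λ^2 + 8λ + 16 = 0.
Single eigenvalue λ = -4 with algebraic multiplicity 2.
Eigenvector v = (-1,1); generalized eigenvector w with (A-λI)w=v is (2,-1).
General solution: e^(-4t)[C_1·v + C_2·(t·v + w)].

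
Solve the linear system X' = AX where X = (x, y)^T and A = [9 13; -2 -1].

x(t) = 2C_1e^(4t)sin(t) + 3C_1e^(4t)cos(t) + 3C_2e^(4t)sin(t) - 2C_2e^(4t)cos(t), y(t) = -C_1e^(4t)sin(t) - C_1e^(4t)cos(t) - C_2e^(4t)sin(t) + C_2e^(4t)cos(t)

Coefficient matrix A = [[9, 13], [-2, -1]].
Characteristic polynomial det(A - λI) = λ^2 - 8λ + 17 = 0.
Eigenvalues λ = 4 ± i (complex conjugate pair).
For λ=4+i: an eigenvector is (3,-1) - i(2,-1) = (3 - 2i, -1 + i).
A real fundamental pair from Re and Im of e^((4+i)t)v: X_1 = e^(4t)(cos(t)·(3,-1) + sin(t)·(2,-1)), X_2 = e^(4t)(sin(t)·(3,-1) - cos(t)·(2,-1)).
General solution: C_1X_1 + C_2X_2.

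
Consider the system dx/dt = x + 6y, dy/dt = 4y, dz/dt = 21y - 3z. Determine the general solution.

Coefficient matrix A = [[1, 6, 0], [0, 4, 0], [0, 21, -3]].
det(A - λI) = 0 gives eigenvalues λ = -3, 4, 1.
For λ=-3: eigenvector (0,0,1).
For λ=4: eigenvector (2,1,3).
For λ=1: eigenvector (1,0,0).
General solution: C_1e^(-3t)(0,0,1) + C_2e^(4t)(2,1,3) + C_3e^(t)(1,0,0).

x(t) = 2C_2e^(4t) + C_3e^(t), y(t) = C_2e^(4t), z(t) = C_1e^(-3t) + 3C_2e^(4t)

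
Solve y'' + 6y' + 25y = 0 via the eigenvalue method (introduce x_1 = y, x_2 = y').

y(t) = c_1e^(-3t)cos(4t) + c_2e^(-3t)sin(4t)

Let x_1 = y, x_2 = y'. Then x_1' = x_2 and x_2' = -25x_1 - 6x_2.
A = [[0,1],[-25,-6]]; det(A-λI) = λ^2 + 6λ + 25.
Eigenvalues λ = -3 ± 4i.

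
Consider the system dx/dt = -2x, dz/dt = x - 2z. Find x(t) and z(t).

x(t) = -c_2e^(-2t), z(t) = -c_1e^(-2t) - c_2te^(-2t) + 2c_2e^(-2t)

Coefficient matrix A = [[-2, 0], [1, -2]].
Characteristic polynomial det(A - λI) = λ^2 + 4λ + 4 = 0.
Single eigenvalue λ = -2 with algebraic multiplicity 2.
Eigenvector v = (0,-1); generalized eigenvector w with (A-λI)w=v is (-1,2).
General solution: e^(-2t)[c_1·v + c_2·(t·v + w)].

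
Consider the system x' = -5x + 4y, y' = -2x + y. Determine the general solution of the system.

x(t) = -2C_1e^(-3t) - C_2e^(-t), y(t) = -C_1e^(-3t) - C_2e^(-t)

Coefficient matrix A = [[-5, 4], [-2, 1]].
Characteristic polynomial det(A - λI) = λ^2 + 4λ + 3 = 0.
Eigenvalues λ = -3, -1.
For λ=-3: (A-λI) row 1 is [-2, 4], so an eigenvector is (-2, -1).
For λ=-1: (A-λI) row 1 is [-4, 4], so an eigenvector is (-1, -1).
General solution: C_1e^(-3t)(-2,-1) + C_2e^(-t)(-1,-1).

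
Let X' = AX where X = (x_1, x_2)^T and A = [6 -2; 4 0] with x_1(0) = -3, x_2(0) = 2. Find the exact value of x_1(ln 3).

A = [[6,-2],[4,0]]; eigenvalues λ = 2, 4.
Eigenvectors: (1,2) for λ=2, (1,1) for λ=4.
From the initial condition, c_1 = 5, c_2 = -8.
x_1(ln 3) = (5)(3^2)(1) + (-8)(3^4)(1) = -603.

-603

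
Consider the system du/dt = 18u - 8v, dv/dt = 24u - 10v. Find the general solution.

u(t) = 2C_1e^(6t) + C_2e^(2t), v(t) = 3C_1e^(6t) + 2C_2e^(2t)

Coefficient matrix A = [[18, -8], [24, -10]].
Characteristic polynomial det(A - λI) = λ^2 - 8λ + 12 = 0.
Eigenvalues λ = 6, 2.
For λ=6: (A-λI) row 1 is [12, -8], so an eigenvector is (2, 3).
For λ=2: (A-λI) row 1 is [16, -8], so an eigenvector is (1, 2).
General solution: C_1e^(6t)(2,3) + C_2e^(2t)(1,2).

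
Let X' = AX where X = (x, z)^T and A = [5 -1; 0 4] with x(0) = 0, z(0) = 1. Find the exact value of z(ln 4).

256

A = [[5,-1],[0,4]]; eigenvalues λ = 5, 4.
Eigenvectors: (-1,0) for λ=5, (1,1) for λ=4.
From the initial condition, c_1 = 1, c_2 = 1.
z(ln 4) = (1)(4^5)(0) + (1)(4^4)(1) = 256.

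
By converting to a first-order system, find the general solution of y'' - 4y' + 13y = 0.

Let x_1 = y, x_2 = y'. Then x_1' = x_2 and x_2' = -13x_1 + 4x_2.
A = [[0,1],[-13,4]]; det(A-λI) = λ^2 - 4λ + 13.
Eigenvalues λ = 2 ± 3i.

y(t) = K_1e^(2t)cos(3t) + K_2e^(2t)sin(3t)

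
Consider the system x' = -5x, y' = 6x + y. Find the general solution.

Coefficient matrix A = [[-5, 0], [6, 1]].
Characteristic polynomial det(A - λI) = λ^2 + 4λ - 5 = 0.
Eigenvalues λ = -5, 1.
For λ=-5: (A-λI) row 2 is [6, 6], so an eigenvector is (-1, 1).
For λ=1: (A-λI) row 1 is [-6, 0], so an eigenvector is (0, 1).
General solution: c_1e^(-5t)(-1,1) + c_2e^(t)(0,1).

x(t) = -c_1e^(-5t), y(t) = c_1e^(-5t) + c_2e^(t)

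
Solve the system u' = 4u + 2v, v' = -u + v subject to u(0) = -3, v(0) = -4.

u(t) = -14e^(3t) + 11e^(2t), v(t) = 7e^(3t) - 11e^(2t)

Coefficient matrix A = [[4, 2], [-1, 1]].
Characteristic polynomial det(A - λI) = λ^2 - 5λ + 6 = 0.
Eigenvalues λ = 2, 3.
For λ=2: (A-λI) row 1 is [2, 2], so an eigenvector is (1, -1).
For λ=3: (A-λI) row 1 is [1, 2], so an eigenvector is (2, -1).
General solution: K_1e^(2t)(1,-1) + K_2e^(3t)(2,-1).
Applying u(0)=-3, v(0)=-4 gives K_1=11, K_2=-7.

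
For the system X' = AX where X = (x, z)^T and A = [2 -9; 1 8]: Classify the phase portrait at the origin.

unstable improper node

A = [[2,-9],[1,8]]; det(A-λI) = λ^2 - 10λ + 25.
repeated λ = 5 with a single eigenvector.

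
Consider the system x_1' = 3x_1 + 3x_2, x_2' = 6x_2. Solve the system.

Coefficient matrix A = [[3, 3], [0, 6]].
Characteristic polynomial det(A - λI) = λ^2 - 9λ + 18 = 0.
Eigenvalues λ = 6, 3.
For λ=6: (A-λI) row 1 is [-3, 3], so an eigenvector is (1, 1).
For λ=3: (A-λI) row 1 is [0, 3], so an eigenvector is (-1, 0).
General solution: C_1e^(6t)(1,1) + C_2e^(3t)(-1,0).

x_1(t) = C_1e^(6t) - C_2e^(3t), x_2(t) = C_1e^(6t)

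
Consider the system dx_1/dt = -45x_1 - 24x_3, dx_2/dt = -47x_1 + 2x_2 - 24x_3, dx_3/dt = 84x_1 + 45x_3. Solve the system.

x_1(t) = c_1e^(3t) + 4c_3e^(-3t), x_2(t) = c_1e^(3t) + c_2e^(2t) + 4c_3e^(-3t), x_3(t) = -2c_1e^(3t) - 7c_3e^(-3t)

Coefficient matrix A = [[-45, 0, -24], [-47, 2, -24], [84, 0, 45]].
det(A - λI) = 0 gives eigenvalues λ = 3, 2, -3.
For λ=3: eigenvector (1,1,-2).
For λ=2: eigenvector (0,1,0).
For λ=-3: eigenvector (4,4,-7).
General solution: c_1e^(3t)(1,1,-2) + c_2e^(2t)(0,1,0) + c_3e^(-3t)(4,4,-7).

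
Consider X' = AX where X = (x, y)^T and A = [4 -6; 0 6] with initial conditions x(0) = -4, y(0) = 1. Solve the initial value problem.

x(t) = -3e^(6t) - e^(4t), y(t) = e^(6t)

Coefficient matrix A = [[4, -6], [0, 6]].
Characteristic polynomial det(A - λI) = λ^2 - 10λ + 24 = 0.
Eigenvalues λ = 4, 6.
For λ=4: (A-λI) row 1 is [0, -6], so an eigenvector is (1, 0).
For λ=6: (A-λI) row 1 is [-2, -6], so an eigenvector is (3, -1).
General solution: c_1e^(4t)(1,0) + c_2e^(6t)(3,-1).
Applying x(0)=-4, y(0)=1 gives c_1=-1, c_2=-1.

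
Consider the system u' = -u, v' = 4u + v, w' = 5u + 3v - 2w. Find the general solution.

u(t) = c_2e^(-t), v(t) = c_1e^(t) - 2c_2e^(-t), w(t) = c_1e^(t) - c_2e^(-t) + c_3e^(-2t)

Coefficient matrix A = [[-1, 0, 0], [4, 1, 0], [5, 3, -2]].
det(A - λI) = 0 gives eigenvalues λ = 1, -1, -2.
For λ=1: eigenvector (0,1,1).
For λ=-1: eigenvector (1,-2,-1).
For λ=-2: eigenvector (0,0,1).
General solution: c_1e^(t)(0,1,1) + c_2e^(-t)(1,-2,-1) + c_3e^(-2t)(0,0,1).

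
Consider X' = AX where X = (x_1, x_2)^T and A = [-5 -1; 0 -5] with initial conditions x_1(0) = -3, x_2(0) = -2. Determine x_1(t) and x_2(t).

Coefficient matrix A = [[-5, -1], [0, -5]].
Characteristic polynomial det(A - λI) = λ^2 + 10λ + 25 = 0.
Single eigenvalue λ = -5 with algebraic multiplicity 2.
Eigenvector v = (-1,0); generalized eigenvector w with (A-λI)w=v is (2,1).
General solution: e^(-5t)[C_1·v + C_2·(t·v + w)].
Applying x_1(0)=-3, x_2(0)=-2 gives C_1=-1, C_2=-2.

x_1(t) = 2te^(-5t) - 3e^(-5t), x_2(t) = -2e^(-5t)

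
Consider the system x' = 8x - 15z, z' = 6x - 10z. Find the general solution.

Coefficient matrix A = [[8, -15], [6, -10]].
Characteristic polynomial det(A - λI) = λ^2 + 2λ + 10 = 0.
Eigenvalues λ = -1 ± 3i (complex conjugate pair).
For λ=-1+3i: an eigenvector is (1,1) - i(-2,-1) = (1 + 2i, 1 + i).
A real fundamental pair from Re and Im of e^((-1+3i)t)v: X_1 = e^(-t)(cos(3t)·(1,1) + sin(3t)·(-2,-1)), X_2 = e^(-t)(sin(3t)·(1,1) - cos(3t)·(-2,-1)).
General solution: K_1X_1 + K_2X_2.

x(t) = -2K_1e^(-t)sin(3t) + K_1e^(-t)cos(3t) + K_2e^(-t)sin(3t) + 2K_2e^(-t)cos(3t), z(t) = -K_1e^(-t)sin(3t) + K_1e^(-t)cos(3t) + K_2e^(-t)sin(3t) + K_2e^(-t)cos(3t)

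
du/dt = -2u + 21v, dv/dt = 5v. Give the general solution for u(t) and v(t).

u(t) = 3K_1e^(5t) - K_2e^(-2t), v(t) = K_1e^(5t)

Coefficient matrix A = [[-2, 21], [0, 5]].
Characteristic polynomial det(A - λI) = λ^2 - 3λ - 10 = 0.
Eigenvalues λ = 5, -2.
For λ=5: (A-λI) row 1 is [-7, 21], so an eigenvector is (3, 1).
For λ=-2: (A-λI) row 1 is [0, 21], so an eigenvector is (-1, 0).
General solution: K_1e^(5t)(3,1) + K_2e^(-2t)(-1,0).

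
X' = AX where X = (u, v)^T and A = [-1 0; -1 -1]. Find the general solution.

Coefficient matrix A = [[-1, 0], [-1, -1]].
Characteristic polynomial det(A - λI) = λ^2 + 2λ + 1 = 0.
Single eigenvalue λ = -1 with algebraic multiplicity 2.
Eigenvector v = (0,-1); generalized eigenvector w with (A-λI)w=v is (1,3).
General solution: e^(-t)[K_1·v + K_2·(t·v + w)].

u(t) = K_2e^(-t), v(t) = -K_1e^(-t) - K_2te^(-t) + 3K_2e^(-t)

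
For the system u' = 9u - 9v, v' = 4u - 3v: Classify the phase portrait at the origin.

unstable improper node

A = [[9,-9],[4,-3]]; det(A-λI) = λ^2 - 6λ + 9.
repeated λ = 3 with a single eigenvector.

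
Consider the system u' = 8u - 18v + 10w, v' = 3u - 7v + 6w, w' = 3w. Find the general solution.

Coefficient matrix A = [[8, -18, 10], [3, -7, 6], [0, 0, 3]].
det(A - λI) = 0 gives eigenvalues λ = -1, 2, 3.
For λ=-1: eigenvector (-2,-1,0).
For λ=2: eigenvector (3,1,0).
For λ=3: eigenvector (-2,0,1).
General solution: K_1e^(-t)(-2,-1,0) + K_2e^(2t)(3,1,0) + K_3e^(3t)(-2,0,1).

u(t) = -2K_1e^(-t) + 3K_2e^(2t) - 2K_3e^(3t), v(t) = -K_1e^(-t) + K_2e^(2t), w(t) = K_3e^(3t)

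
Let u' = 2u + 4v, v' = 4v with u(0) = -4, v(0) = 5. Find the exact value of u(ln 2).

A = [[2,4],[0,4]]; eigenvalues λ = 2, 4.
Eigenvectors: (1,0) for λ=2, (2,1) for λ=4.
From the initial condition, c_1 = -14, c_2 = 5.
u(ln 2) = (-14)(2^2)(1) + (5)(2^4)(2) = 104.

104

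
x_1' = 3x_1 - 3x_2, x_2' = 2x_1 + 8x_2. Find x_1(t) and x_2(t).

Coefficient matrix A = [[3, -3], [2, 8]].
Characteristic polynomial det(A - λI) = λ^2 - 11λ + 30 = 0.
Eigenvalues λ = 6, 5.
For λ=6: (A-λI) row 1 is [-3, -3], so an eigenvector is (-1, 1).
For λ=5: (A-λI) row 1 is [-2, -3], so an eigenvector is (-3, 2).
General solution: c_1e^(6t)(-1,1) + c_2e^(5t)(-3,2).

x_1(t) = -c_1e^(6t) - 3c_2e^(5t), x_2(t) = c_1e^(6t) + 2c_2e^(5t)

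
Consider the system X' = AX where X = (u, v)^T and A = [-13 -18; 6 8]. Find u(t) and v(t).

Coefficient matrix A = [[-13, -18], [6, 8]].
Characteristic polynomial det(A - λI) = λ^2 + 5λ + 4 = 0.
Eigenvalues λ = -4, -1.
For λ=-4: (A-λI) row 1 is [-9, -18], so an eigenvector is (-2, 1).
For λ=-1: (A-λI) row 1 is [-12, -18], so an eigenvector is (3, -2).
General solution: K_1e^(-4t)(-2,1) + K_2e^(-t)(3,-2).

u(t) = -2K_1e^(-4t) + 3K_2e^(-t), v(t) = K_1e^(-4t) - 2K_2e^(-t)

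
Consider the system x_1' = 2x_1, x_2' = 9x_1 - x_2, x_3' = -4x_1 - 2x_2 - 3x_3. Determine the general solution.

Coefficient matrix A = [[2, 0, 0], [9, -1, 0], [-4, -2, -3]].
det(A - λI) = 0 gives eigenvalues λ = 2, -1, -3.
For λ=2: eigenvector (1,3,-2).
For λ=-1: eigenvector (0,1,-1).
For λ=-3: eigenvector (0,0,1).
General solution: K_1e^(2t)(1,3,-2) + K_2e^(-t)(0,1,-1) + K_3e^(-3t)(0,0,1).

x_1(t) = K_1e^(2t), x_2(t) = 3K_1e^(2t) + K_2e^(-t), x_3(t) = -2K_1e^(2t) - K_2e^(-t) + K_3e^(-3t)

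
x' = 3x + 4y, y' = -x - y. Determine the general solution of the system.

x(t) = 2K_1e^(t) + 2K_2te^(t) + K_2e^(t), y(t) = -K_1e^(t) - K_2te^(t)

Coefficient matrix A = [[3, 4], [-1, -1]].
Characteristic polynomial det(A - λI) = λ^2 - 2λ + 1 = 0.
Single eigenvalue λ = 1 with algebraic multiplicity 2.
Eigenvector v = (2,-1); generalized eigenvector w with (A-λI)w=v is (1,0).
General solution: e^(t)[K_1·v + K_2·(t·v + w)].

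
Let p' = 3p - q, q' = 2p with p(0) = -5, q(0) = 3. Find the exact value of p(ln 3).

A = [[3,-1],[2,0]]; eigenvalues λ = 1, 2.
Eigenvectors: (1,2) for λ=1, (-1,-1) for λ=2.
From the initial condition, c_1 = 8, c_2 = 13.
p(ln 3) = (8)(3^1)(1) + (13)(3^2)(-1) = -93.

-93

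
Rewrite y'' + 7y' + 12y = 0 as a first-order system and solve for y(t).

y(t) = c_1e^(-4t) + c_2e^(-3t)

Let x_1 = y, x_2 = y'. Then x_1' = x_2 and x_2' = -12x_1 - 7x_2.
A = [[0,1],[-12,-7]]; det(A-λI) = λ^2 + 7λ + 12.
Eigenvalues λ = -4, -3 with eigenvectors (1,-4), (1,-3).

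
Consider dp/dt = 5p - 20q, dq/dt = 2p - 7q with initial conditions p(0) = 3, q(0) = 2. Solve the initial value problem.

Coefficient matrix A = [[5, -20], [2, -7]].
Characteristic polynomial det(A - λI) = λ^2 + 2λ + 5 = 0.
Eigenvalues λ = -1 ± 2i (complex conjugate pair).
For λ=-1+2i: an eigenvector is (-3,-1) - i(1,0) = (-3 - i, -1).
A real fundamental pair from Re and Im of e^((-1+2i)t)v: X_1 = e^(-t)(cos(2t)·(-3,-1) + sin(2t)·(1,0)), X_2 = e^(-t)(sin(2t)·(-3,-1) - cos(2t)·(1,0)).
General solution: C_1X_1 + C_2X_2.
Applying p(0)=3, q(0)=2 gives C_1=-2, C_2=3.

p(t) = -11e^(-t)sin(2t) + 3e^(-t)cos(2t), q(t) = -3e^(-t)sin(2t) + 2e^(-t)cos(2t)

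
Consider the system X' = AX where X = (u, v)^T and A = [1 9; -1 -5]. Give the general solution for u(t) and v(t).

u(t) = -3K_1e^(-2t) - 3K_2te^(-2t) + 2K_2e^(-2t), v(t) = K_1e^(-2t) + K_2te^(-2t) - K_2e^(-2t)

Coefficient matrix A = [[1, 9], [-1, -5]].
Characteristic polynomial det(A - λI) = λ^2 + 4λ + 4 = 0.
Single eigenvalue λ = -2 with algebraic multiplicity 2.
Eigenvector v = (-3,1); generalized eigenvector w with (A-λI)w=v is (2,-1).
General solution: e^(-2t)[K_1·v + K_2·(t·v + w)].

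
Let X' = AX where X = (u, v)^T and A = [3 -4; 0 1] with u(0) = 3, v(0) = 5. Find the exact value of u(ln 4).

A = [[3,-4],[0,1]]; eigenvalues λ = 3, 1.
Eigenvectors: (-1,0) for λ=3, (-2,-1) for λ=1.
From the initial condition, c_1 = 7, c_2 = -5.
u(ln 4) = (7)(4^3)(-1) + (-5)(4^1)(-2) = -408.

-408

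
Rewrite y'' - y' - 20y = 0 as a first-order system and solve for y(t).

Let x_1 = y, x_2 = y'. Then x_1' = x_2 and x_2' = 20x_1 + x_2.
A = [[0,1],[20,1]]; det(A-λI) = λ^2 - λ - 20.
Eigenvalues λ = 5, -4 with eigenvectors (1,5), (1,-4).

y(t) = C_1e^(5t) + C_2e^(-4t)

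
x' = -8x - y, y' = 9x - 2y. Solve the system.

Coefficient matrix A = [[-8, -1], [9, -2]].
Characteristic polynomial det(A - λI) = λ^2 + 10λ + 25 = 0.
Single eigenvalue λ = -5 with algebraic multiplicity 2.
Eigenvector v = (-1,3); generalized eigenvector w with (A-λI)w=v is (0,1).
General solution: e^(-5t)[K_1·v + K_2·(t·v + w)].

x(t) = -K_1e^(-5t) - K_2te^(-5t), y(t) = 3K_1e^(-5t) + 3K_2te^(-5t) + K_2e^(-5t)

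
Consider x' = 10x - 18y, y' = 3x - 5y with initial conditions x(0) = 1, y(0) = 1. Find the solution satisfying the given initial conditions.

x(t) = -3e^(4t) + 4e^(t), y(t) = -e^(4t) + 2e^(t)

Coefficient matrix A = [[10, -18], [3, -5]].
Characteristic polynomial det(A - λI) = λ^2 - 5λ + 4 = 0.
Eigenvalues λ = 4, 1.
For λ=4: (A-λI) row 1 is [6, -18], so an eigenvector is (3, 1).
For λ=1: (A-λI) row 1 is [9, -18], so an eigenvector is (-2, -1).
General solution: K_1e^(4t)(3,1) + K_2e^(t)(-2,-1).
Applying x(0)=1, y(0)=1 gives K_1=-1, K_2=-2.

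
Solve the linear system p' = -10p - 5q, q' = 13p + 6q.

p(t) = 2c_1e^(-2t)sin(t) + c_1e^(-2t)cos(t) + c_2e^(-2t)sin(t) - 2c_2e^(-2t)cos(t), q(t) = -3c_1e^(-2t)sin(t) - 2c_1e^(-2t)cos(t) - 2c_2e^(-2t)sin(t) + 3c_2e^(-2t)cos(t)

Coefficient matrix A = [[-10, -5], [13, 6]].
Characteristic polynomial det(A - λI) = λ^2 + 4λ + 5 = 0.
Eigenvalues λ = -2 ± i (complex conjugate pair).
For λ=-2+i: an eigenvector is (1,-2) - i(2,-3) = (1 - 2i, -2 + 3i).
A real fundamental pair from Re and Im of e^((-2+i)t)v: X_1 = e^(-2t)(cos(t)·(1,-2) + sin(t)·(2,-3)), X_2 = e^(-2t)(sin(t)·(1,-2) - cos(t)·(2,-3)).
General solution: c_1X_1 + c_2X_2.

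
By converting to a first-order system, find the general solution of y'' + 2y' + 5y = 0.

Let x_1 = y, x_2 = y'. Then x_1' = x_2 and x_2' = -5x_1 - 2x_2.
A = [[0,1],[-5,-2]]; det(A-λI) = λ^2 + 2λ + 5.
Eigenvalues λ = -1 ± 2i.

y(t) = C_1e^(-t)cos(2t) + C_2e^(-t)sin(2t)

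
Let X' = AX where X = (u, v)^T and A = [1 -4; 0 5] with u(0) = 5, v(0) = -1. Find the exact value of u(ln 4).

A = [[1,-4],[0,5]]; eigenvalues λ = 5, 1.
Eigenvectors: (-1,1) for λ=5, (1,0) for λ=1.
From the initial condition, c_1 = -1, c_2 = 4.
u(ln 4) = (-1)(4^5)(-1) + (4)(4^1)(1) = 1040.

1040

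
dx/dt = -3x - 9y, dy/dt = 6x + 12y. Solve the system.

x(t) = K_1e^(6t) - 3K_2e^(3t), y(t) = -K_1e^(6t) + 2K_2e^(3t)

Coefficient matrix A = [[-3, -9], [6, 12]].
Characteristic polynomial det(A - λI) = λ^2 - 9λ + 18 = 0.
Eigenvalues λ = 6, 3.
For λ=6: (A-λI) row 1 is [-9, -9], so an eigenvector is (1, -1).
For λ=3: (A-λI) row 1 is [-6, -9], so an eigenvector is (-3, 2).
General solution: K_1e^(6t)(1,-1) + K_2e^(3t)(-3,2).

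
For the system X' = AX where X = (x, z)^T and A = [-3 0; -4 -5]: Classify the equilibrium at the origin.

stable node

A = [[-3,0],[-4,-5]]; det(A-λI) = λ^2 + 8λ + 15.
λ = -5, -3: both negative.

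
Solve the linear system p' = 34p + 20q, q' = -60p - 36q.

Coefficient matrix A = [[34, 20], [-60, -36]].
Characteristic polynomial det(A - λI) = λ^2 + 2λ - 24 = 0.
Eigenvalues λ = -6, 4.
For λ=-6: (A-λI) row 1 is [40, 20], so an eigenvector is (-1, 2).
For λ=4: (A-λI) row 1 is [30, 20], so an eigenvector is (-2, 3).
General solution: C_1e^(-6t)(-1,2) + C_2e^(4t)(-2,3).

p(t) = -C_1e^(-6t) - 2C_2e^(4t), q(t) = 2C_1e^(-6t) + 3C_2e^(4t)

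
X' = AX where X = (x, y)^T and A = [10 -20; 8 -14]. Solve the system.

x(t) = C_1e^(-2t)sin(4t) + 2C_1e^(-2t)cos(4t) + 2C_2e^(-2t)sin(4t) - C_2e^(-2t)cos(4t), y(t) = C_1e^(-2t)sin(4t) + C_1e^(-2t)cos(4t) + C_2e^(-2t)sin(4t) - C_2e^(-2t)cos(4t)

Coefficient matrix A = [[10, -20], [8, -14]].
Characteristic polynomial det(A - λI) = λ^2 + 4λ + 20 = 0.
Eigenvalues λ = -2 ± 4i (complex conjugate pair).
For λ=-2+4i: an eigenvector is (2,1) - i(1,1) = (2 - i, 1 - i).
A real fundamental pair from Re and Im of e^((-2+4i)t)v: X_1 = e^(-2t)(cos(4t)·(2,1) + sin(4t)·(1,1)), X_2 = e^(-2t)(sin(4t)·(2,1) - cos(4t)·(1,1)).
General solution: C_1X_1 + C_2X_2.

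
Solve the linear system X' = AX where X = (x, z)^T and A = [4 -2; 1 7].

x(t) = 2c_1e^(5t) - c_2e^(6t), z(t) = -c_1e^(5t) + c_2e^(6t)

Coefficient matrix A = [[4, -2], [1, 7]].
Characteristic polynomial det(A - λI) = λ^2 - 11λ + 30 = 0.
Eigenvalues λ = 5, 6.
For λ=5: (A-λI) row 1 is [-1, -2], so an eigenvector is (2, -1).
For λ=6: (A-λI) row 1 is [-2, -2], so an eigenvector is (-1, 1).
General solution: c_1e^(5t)(2,-1) + c_2e^(6t)(-1,1).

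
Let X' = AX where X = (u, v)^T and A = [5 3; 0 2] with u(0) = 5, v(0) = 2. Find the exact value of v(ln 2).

A = [[5,3],[0,2]]; eigenvalues λ = 2, 5.
Eigenvectors: (-1,1) for λ=2, (1,0) for λ=5.
From the initial condition, c_1 = 2, c_2 = 7.
v(ln 2) = (2)(2^2)(1) + (7)(2^5)(0) = 8.

8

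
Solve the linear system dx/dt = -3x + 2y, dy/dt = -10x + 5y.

Coefficient matrix A = [[-3, 2], [-10, 5]].
Characteristic polynomial det(A - λI) = λ^2 - 2λ + 5 = 0.
Eigenvalues λ = 1 ± 2i (complex conjugate pair).
For λ=1+2i: an eigenvector is (1,2) - i(0,-1) = (1, 2 + i).
A real fundamental pair from Re and Im of e^((1+2i)t)v: X_1 = e^(t)(cos(2t)·(1,2) + sin(2t)·(0,-1)), X_2 = e^(t)(sin(2t)·(1,2) - cos(2t)·(0,-1)).
General solution: K_1X_1 + K_2X_2.

x(t) = K_1e^(t)cos(2t) + K_2e^(t)sin(2t), y(t) = -K_1e^(t)sin(2t) + 2K_1e^(t)cos(2t) + 2K_2e^(t)sin(2t) + K_2e^(t)cos(2t)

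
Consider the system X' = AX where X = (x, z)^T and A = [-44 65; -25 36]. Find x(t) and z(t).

Coefficient matrix A = [[-44, 65], [-25, 36]].
Characteristic polynomial det(A - λI) = λ^2 + 8λ + 41 = 0.
Eigenvalues λ = -4 ± 5i (complex conjugate pair).
For λ=-4+5i: an eigenvector is (-2,-1) - i(3,2) = (-2 - 3i, -1 - 2i).
A real fundamental pair from Re and Im of e^((-4+5i)t)v: X_1 = e^(-4t)(cos(5t)·(-2,-1) + sin(5t)·(3,2)), X_2 = e^(-4t)(sin(5t)·(-2,-1) - cos(5t)·(3,2)).
General solution: c_1X_1 + c_2X_2.

x(t) = 3c_1e^(-4t)sin(5t) - 2c_1e^(-4t)cos(5t) - 2c_2e^(-4t)sin(5t) - 3c_2e^(-4t)cos(5t), z(t) = 2c_1e^(-4t)sin(5t) - c_1e^(-4t)cos(5t) - c_2e^(-4t)sin(5t) - 2c_2e^(-4t)cos(5t)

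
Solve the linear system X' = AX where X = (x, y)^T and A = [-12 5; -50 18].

Coefficient matrix A = [[-12, 5], [-50, 18]].
Characteristic polynomial det(A - λI) = λ^2 - 6λ + 34 = 0.
Eigenvalues λ = 3 ± 5i (complex conjugate pair).
For λ=3+5i: an eigenvector is (1,3) - i(0,-1) = (1, 3 + i).
A real fundamental pair from Re and Im of e^((3+5i)t)v: X_1 = e^(3t)(cos(5t)·(1,3) + sin(5t)·(0,-1)), X_2 = e^(3t)(sin(5t)·(1,3) - cos(5t)·(0,-1)).
General solution: K_1X_1 + K_2X_2.

x(t) = K_1e^(3t)cos(5t) + K_2e^(3t)sin(5t), y(t) = -K_1e^(3t)sin(5t) + 3K_1e^(3t)cos(5t) + 3K_2e^(3t)sin(5t) + K_2e^(3t)cos(5t)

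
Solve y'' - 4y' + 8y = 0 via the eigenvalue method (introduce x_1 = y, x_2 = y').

y(t) = c_1e^(2t)cos(2t) + c_2e^(2t)sin(2t)

Let x_1 = y, x_2 = y'. Then x_1' = x_2 and x_2' = -8x_1 + 4x_2.
A = [[0,1],[-8,4]]; det(A-λI) = λ^2 - 4λ + 8.
Eigenvalues λ = 2 ± 2i.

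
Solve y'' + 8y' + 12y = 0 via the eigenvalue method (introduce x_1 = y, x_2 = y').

y(t) = c_1e^(-2t) + c_2e^(-6t)

Let x_1 = y, x_2 = y'. Then x_1' = x_2 and x_2' = -12x_1 - 8x_2.
A = [[0,1],[-12,-8]]; det(A-λI) = λ^2 + 8λ + 12.
Eigenvalues λ = -2, -6 with eigenvectors (1,-2), (1,-6).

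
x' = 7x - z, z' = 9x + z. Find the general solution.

Coefficient matrix A = [[7, -1], [9, 1]].
Characteristic polynomial det(A - λI) = λ^2 - 8λ + 16 = 0.
Single eigenvalue λ = 4 with algebraic multiplicity 2.
Eigenvector v = (1,3); generalized eigenvector w with (A-λI)w=v is (1,2).
General solution: e^(4t)[c_1·v + c_2·(t·v + w)].

x(t) = c_1e^(4t) + c_2te^(4t) + c_2e^(4t), z(t) = 3c_1e^(4t) + 3c_2te^(4t) + 2c_2e^(4t)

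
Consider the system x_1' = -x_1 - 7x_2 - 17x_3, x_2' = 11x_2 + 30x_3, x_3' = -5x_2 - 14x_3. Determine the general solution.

Coefficient matrix A = [[-1, -7, -17], [0, 11, 30], [0, -5, -14]].
det(A - λI) = 0 gives eigenvalues λ = -1, -4, 1.
For λ=-1: eigenvector (1,0,0).
For λ=-4: eigenvector (1,-2,1).
For λ=1: eigenvector (-2,3,-1).
General solution: C_1e^(-t)(1,0,0) + C_2e^(-4t)(1,-2,1) + C_3e^(t)(-2,3,-1).

x_1(t) = C_1e^(-t) + C_2e^(-4t) - 2C_3e^(t), x_2(t) = -2C_2e^(-4t) + 3C_3e^(t), x_3(t) = C_2e^(-4t) - C_3e^(t)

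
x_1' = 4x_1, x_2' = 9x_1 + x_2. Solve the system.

x_1(t) = c_2e^(4t), x_2(t) = -c_1e^(t) + 3c_2e^(4t)

Coefficient matrix A = [[4, 0], [9, 1]].
Characteristic polynomial det(A - λI) = λ^2 - 5λ + 4 = 0.
Eigenvalues λ = 1, 4.
For λ=1: (A-λI) row 1 is [3, 0], so an eigenvector is (0, -1).
For λ=4: (A-λI) row 2 is [9, -3], so an eigenvector is (1, 3).
General solution: c_1e^(t)(0,-1) + c_2e^(4t)(1,3).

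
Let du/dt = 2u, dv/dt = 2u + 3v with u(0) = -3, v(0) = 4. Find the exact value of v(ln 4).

-32

A = [[2,0],[2,3]]; eigenvalues λ = 3, 2.
Eigenvectors: (0,-1) for λ=3, (1,-2) for λ=2.
From the initial condition, c_1 = 2, c_2 = -3.
v(ln 4) = (2)(4^3)(-1) + (-3)(4^2)(-2) = -32.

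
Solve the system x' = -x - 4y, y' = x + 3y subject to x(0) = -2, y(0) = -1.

x(t) = 8te^(t) - 2e^(t), y(t) = -4te^(t) - e^(t)

Coefficient matrix A = [[-1, -4], [1, 3]].
Characteristic polynomial det(A - λI) = λ^2 - 2λ + 1 = 0.
Single eigenvalue λ = 1 with algebraic multiplicity 2.
Eigenvector v = (2,-1); generalized eigenvector w with (A-λI)w=v is (-3,1).
General solution: e^(t)[C_1·v + C_2·(t·v + w)].
Applying x(0)=-2, y(0)=-1 gives C_1=5, C_2=4.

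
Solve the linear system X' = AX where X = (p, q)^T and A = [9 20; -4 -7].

Coefficient matrix A = [[9, 20], [-4, -7]].
Characteristic polynomial det(A - λI) = λ^2 - 2λ + 17 = 0.
Eigenvalues λ = 1 ± 4i (complex conjugate pair).
For λ=1+4i: an eigenvector is (-2,1) - i(1,0) = (-2 - i, 1).
A real fundamental pair from Re and Im of e^((1+4i)t)v: X_1 = e^(t)(cos(4t)·(-2,1) + sin(4t)·(1,0)), X_2 = e^(t)(sin(4t)·(-2,1) - cos(4t)·(1,0)).
General solution: K_1X_1 + K_2X_2.

p(t) = K_1e^(t)sin(4t) - 2K_1e^(t)cos(4t) - 2K_2e^(t)sin(4t) - K_2e^(t)cos(4t), q(t) = K_1e^(t)cos(4t) + K_2e^(t)sin(4t)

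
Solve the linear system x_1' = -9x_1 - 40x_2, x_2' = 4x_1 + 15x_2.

x_1(t) = 3C_1e^(3t)sin(4t) - C_1e^(3t)cos(4t) - C_2e^(3t)sin(4t) - 3C_2e^(3t)cos(4t), x_2(t) = -C_1e^(3t)sin(4t) + C_2e^(3t)cos(4t)

Coefficient matrix A = [[-9, -40], [4, 15]].
Characteristic polynomial det(A - λI) = λ^2 - 6λ + 25 = 0.
Eigenvalues λ = 3 ± 4i (complex conjugate pair).
For λ=3+4i: an eigenvector is (-1,0) - i(3,-1) = (-1 - 3i, 0 + i).
A real fundamental pair from Re and Im of e^((3+4i)t)v: X_1 = e^(3t)(cos(4t)·(-1,0) + sin(4t)·(3,-1)), X_2 = e^(3t)(sin(4t)·(-1,0) - cos(4t)·(3,-1)).
General solution: C_1X_1 + C_2X_2.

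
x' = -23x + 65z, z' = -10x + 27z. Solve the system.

Coefficient matrix A = [[-23, 65], [-10, 27]].
Characteristic polynomial det(A - λI) = λ^2 - 4λ + 29 = 0.
Eigenvalues λ = 2 ± 5i (complex conjugate pair).
For λ=2+5i: an eigenvector is (3,1) - i(-2,-1) = (3 + 2i, 1 + i).
A real fundamental pair from Re and Im of e^((2+5i)t)v: X_1 = e^(2t)(cos(5t)·(3,1) + sin(5t)·(-2,-1)), X_2 = e^(2t)(sin(5t)·(3,1) - cos(5t)·(-2,-1)).
General solution: K_1X_1 + K_2X_2.

x(t) = -2K_1e^(2t)sin(5t) + 3K_1e^(2t)cos(5t) + 3K_2e^(2t)sin(5t) + 2K_2e^(2t)cos(5t), z(t) = -K_1e^(2t)sin(5t) + K_1e^(2t)cos(5t) + K_2e^(2t)sin(5t) + K_2e^(2t)cos(5t)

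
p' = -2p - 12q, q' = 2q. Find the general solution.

Coefficient matrix A = [[-2, -12], [0, 2]].
Characteristic polynomial det(A - λI) = λ^2 - 4 = 0.
Eigenvalues λ = 2, -2.
For λ=2: (A-λI) row 1 is [-4, -12], so an eigenvector is (3, -1).
For λ=-2: (A-λI) row 1 is [0, -12], so an eigenvector is (1, 0).
General solution: c_1e^(2t)(3,-1) + c_2e^(-2t)(1,0).

p(t) = 3c_1e^(2t) + c_2e^(-2t), q(t) = -c_1e^(2t)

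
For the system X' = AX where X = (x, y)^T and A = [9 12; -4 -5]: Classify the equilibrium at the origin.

A = [[9,12],[-4,-5]]; det(A-λI) = λ^2 - 4λ + 3.
λ = 1, 3: both positive.

unstable node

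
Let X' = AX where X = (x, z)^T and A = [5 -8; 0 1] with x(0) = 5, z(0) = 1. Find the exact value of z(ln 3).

A = [[5,-8],[0,1]]; eigenvalues λ = 1, 5.
Eigenvectors: (-2,-1) for λ=1, (-1,0) for λ=5.
From the initial condition, c_1 = -1, c_2 = -3.
z(ln 3) = (-1)(3^1)(-1) + (-3)(3^5)(0) = 3.

3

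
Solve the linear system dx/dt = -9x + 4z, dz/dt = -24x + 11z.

Coefficient matrix A = [[-9, 4], [-24, 11]].
Characteristic polynomial det(A - λI) = λ^2 - 2λ - 3 = 0.
Eigenvalues λ = 3, -1.
For λ=3: (A-λI) row 1 is [-12, 4], so an eigenvector is (1, 3).
For λ=-1: (A-λI) row 1 is [-8, 4], so an eigenvector is (-1, -2).
General solution: K_1e^(3t)(1,3) + K_2e^(-t)(-1,-2).

x(t) = K_1e^(3t) - K_2e^(-t), z(t) = 3K_1e^(3t) - 2K_2e^(-t)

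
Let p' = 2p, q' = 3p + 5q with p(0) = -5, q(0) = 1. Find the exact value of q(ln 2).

-108

A = [[2,0],[3,5]]; eigenvalues λ = 2, 5.
Eigenvectors: (-1,1) for λ=2, (0,-1) for λ=5.
From the initial condition, c_1 = 5, c_2 = 4.
q(ln 2) = (5)(2^2)(1) + (4)(2^5)(-1) = -108.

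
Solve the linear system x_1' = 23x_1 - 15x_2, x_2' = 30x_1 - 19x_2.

x_1(t) = -2C_1e^(2t)sin(3t) - C_1e^(2t)cos(3t) - C_2e^(2t)sin(3t) + 2C_2e^(2t)cos(3t), x_2(t) = -3C_1e^(2t)sin(3t) - C_1e^(2t)cos(3t) - C_2e^(2t)sin(3t) + 3C_2e^(2t)cos(3t)

Coefficient matrix A = [[23, -15], [30, -19]].
Characteristic polynomial det(A - λI) = λ^2 - 4λ + 13 = 0.
Eigenvalues λ = 2 ± 3i (complex conjugate pair).
For λ=2+3i: an eigenvector is (-1,-1) - i(-2,-3) = (-1 + 2i, -1 + 3i).
A real fundamental pair from Re and Im of e^((2+3i)t)v: X_1 = e^(2t)(cos(3t)·(-1,-1) + sin(3t)·(-2,-3)), X_2 = e^(2t)(sin(3t)·(-1,-1) - cos(3t)·(-2,-3)).
General solution: C_1X_1 + C_2X_2.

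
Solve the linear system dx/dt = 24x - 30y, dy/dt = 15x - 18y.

x(t) = C_1e^(3t)sin(3t) + 3C_1e^(3t)cos(3t) + 3C_2e^(3t)sin(3t) - C_2e^(3t)cos(3t), y(t) = C_1e^(3t)sin(3t) + 2C_1e^(3t)cos(3t) + 2C_2e^(3t)sin(3t) - C_2e^(3t)cos(3t)

Coefficient matrix A = [[24, -30], [15, -18]].
Characteristic polynomial det(A - λI) = λ^2 - 6λ + 18 = 0.
Eigenvalues λ = 3 ± 3i (complex conjugate pair).
For λ=3+3i: an eigenvector is (3,2) - i(1,1) = (3 - i, 2 - i).
A real fundamental pair from Re and Im of e^((3+3i)t)v: X_1 = e^(3t)(cos(3t)·(3,2) + sin(3t)·(1,1)), X_2 = e^(3t)(sin(3t)·(3,2) - cos(3t)·(1,1)).
General solution: C_1X_1 + C_2X_2.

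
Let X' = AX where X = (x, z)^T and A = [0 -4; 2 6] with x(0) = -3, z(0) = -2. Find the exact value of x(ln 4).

1632

A = [[0,-4],[2,6]]; eigenvalues λ = 4, 2.
Eigenvectors: (1,-1) for λ=4, (2,-1) for λ=2.
From the initial condition, c_1 = 7, c_2 = -5.
x(ln 4) = (7)(4^4)(1) + (-5)(4^2)(2) = 1632.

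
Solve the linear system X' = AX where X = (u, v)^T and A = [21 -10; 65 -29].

u(t) = -K_1e^(-4t)sin(5t) - K_1e^(-4t)cos(5t) - K_2e^(-4t)sin(5t) + K_2e^(-4t)cos(5t), v(t) = -3K_1e^(-4t)sin(5t) - 2K_1e^(-4t)cos(5t) - 2K_2e^(-4t)sin(5t) + 3K_2e^(-4t)cos(5t)

Coefficient matrix A = [[21, -10], [65, -29]].
Characteristic polynomial det(A - λI) = λ^2 + 8λ + 41 = 0.
Eigenvalues λ = -4 ± 5i (complex conjugate pair).
For λ=-4+5i: an eigenvector is (-1,-2) - i(-1,-3) = (-1 + i, -2 + 3i).
A real fundamental pair from Re and Im of e^((-4+5i)t)v: X_1 = e^(-4t)(cos(5t)·(-1,-2) + sin(5t)·(-1,-3)), X_2 = e^(-4t)(sin(5t)·(-1,-2) - cos(5t)·(-1,-3)).
General solution: K_1X_1 + K_2X_2.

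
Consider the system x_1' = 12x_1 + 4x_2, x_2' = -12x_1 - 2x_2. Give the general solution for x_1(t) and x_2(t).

x_1(t) = -2C_1e^(6t) - C_2e^(4t), x_2(t) = 3C_1e^(6t) + 2C_2e^(4t)

Coefficient matrix A = [[12, 4], [-12, -2]].
Characteristic polynomial det(A - λI) = λ^2 - 10λ + 24 = 0.
Eigenvalues λ = 6, 4.
For λ=6: (A-λI) row 1 is [6, 4], so an eigenvector is (-2, 3).
For λ=4: (A-λI) row 1 is [8, 4], so an eigenvector is (-1, 2).
General solution: C_1e^(6t)(-2,3) + C_2e^(4t)(-1,2).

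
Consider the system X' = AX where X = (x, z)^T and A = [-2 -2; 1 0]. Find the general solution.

x(t) = c_1e^(-t)sin(t) + c_1e^(-t)cos(t) + c_2e^(-t)sin(t) - c_2e^(-t)cos(t), z(t) = -c_1e^(-t)cos(t) - c_2e^(-t)sin(t)

Coefficient matrix A = [[-2, -2], [1, 0]].
Characteristic polynomial det(A - λI) = λ^2 + 2λ + 2 = 0.
Eigenvalues λ = -1 ± i (complex conjugate pair).
For λ=-1+i: an eigenvector is (1,-1) - i(1,0) = (1 - i, -1).
A real fundamental pair from Re and Im of e^((-1+i)t)v: X_1 = e^(-t)(cos(t)·(1,-1) + sin(t)·(1,0)), X_2 = e^(-t)(sin(t)·(1,-1) - cos(t)·(1,0)).
General solution: c_1X_1 + c_2X_2.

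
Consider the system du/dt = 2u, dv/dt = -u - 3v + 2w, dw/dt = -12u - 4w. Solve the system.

Coefficient matrix A = [[2, 0, 0], [-1, -3, 2], [-12, 0, -4]].
det(A - λI) = 0 gives eigenvalues λ = -4, -3, 2.
For λ=-4: eigenvector (0,-2,1).
For λ=-3: eigenvector (0,1,0).
For λ=2: eigenvector (1,-1,-2).
General solution: c_1e^(-4t)(0,-2,1) + c_2e^(-3t)(0,1,0) + c_3e^(2t)(1,-1,-2).

u(t) = c_3e^(2t), v(t) = -2c_1e^(-4t) + c_2e^(-3t) - c_3e^(2t), w(t) = c_1e^(-4t) - 2c_3e^(2t)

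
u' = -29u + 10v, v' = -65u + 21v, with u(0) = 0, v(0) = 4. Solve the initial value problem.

u(t) = 8e^(-4t)sin(5t), v(t) = 20e^(-4t)sin(5t) + 4e^(-4t)cos(5t)

Coefficient matrix A = [[-29, 10], [-65, 21]].
Characteristic polynomial det(A - λI) = λ^2 + 8λ + 41 = 0.
Eigenvalues λ = -4 ± 5i (complex conjugate pair).
For λ=-4+5i: an eigenvector is (1,2) - i(-1,-3) = (1 + i, 2 + 3i).
A real fundamental pair from Re and Im of e^((-4+5i)t)v: X_1 = e^(-4t)(cos(5t)·(1,2) + sin(5t)·(-1,-3)), X_2 = e^(-4t)(sin(5t)·(1,2) - cos(5t)·(-1,-3)).
General solution: c_1X_1 + c_2X_2.
Applying u(0)=0, v(0)=4 gives c_1=-4, c_2=4.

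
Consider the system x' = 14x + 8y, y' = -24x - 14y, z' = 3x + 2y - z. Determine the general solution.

x(t) = C_1e^(-2t) + 2C_3e^(2t), y(t) = -2C_1e^(-2t) - 3C_3e^(2t), z(t) = C_1e^(-2t) + C_2e^(-t)

Coefficient matrix A = [[14, 8, 0], [-24, -14, 0], [3, 2, -1]].
det(A - λI) = 0 gives eigenvalues λ = -2, -1, 2.
For λ=-2: eigenvector (1,-2,1).
For λ=-1: eigenvector (0,0,1).
For λ=2: eigenvector (2,-3,0).
General solution: C_1e^(-2t)(1,-2,1) + C_2e^(-t)(0,0,1) + C_3e^(2t)(2,-3,0).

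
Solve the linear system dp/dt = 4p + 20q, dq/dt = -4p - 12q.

Coefficient matrix A = [[4, 20], [-4, -12]].
Characteristic polynomial det(A - λI) = λ^2 + 8λ + 32 = 0.
Eigenvalues λ = -4 ± 4i (complex conjugate pair).
For λ=-4+4i: an eigenvector is (-2,1) - i(1,0) = (-2 - i, 1).
A real fundamental pair from Re and Im of e^((-4+4i)t)v: X_1 = e^(-4t)(cos(4t)·(-2,1) + sin(4t)·(1,0)), X_2 = e^(-4t)(sin(4t)·(-2,1) - cos(4t)·(1,0)).
General solution: C_1X_1 + C_2X_2.

p(t) = C_1e^(-4t)sin(4t) - 2C_1e^(-4t)cos(4t) - 2C_2e^(-4t)sin(4t) - C_2e^(-4t)cos(4t), q(t) = C_1e^(-4t)cos(4t) + C_2e^(-4t)sin(4t)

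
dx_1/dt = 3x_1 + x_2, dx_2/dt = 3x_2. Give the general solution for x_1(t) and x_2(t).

x_1(t) = -K_1e^(3t) - K_2te^(3t) + K_2e^(3t), x_2(t) = -K_2e^(3t)

Coefficient matrix A = [[3, 1], [0, 3]].
Characteristic polynomial det(A - λI) = λ^2 - 6λ + 9 = 0.
Single eigenvalue λ = 3 with algebraic multiplicity 2.
Eigenvector v = (-1,0); generalized eigenvector w with (A-λI)w=v is (1,-1).
General solution: e^(3t)[K_1·v + K_2·(t·v + w)].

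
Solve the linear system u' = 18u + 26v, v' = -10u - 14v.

u(t) = -2K_1e^(2t)sin(2t) + 3K_1e^(2t)cos(2t) + 3K_2e^(2t)sin(2t) + 2K_2e^(2t)cos(2t), v(t) = K_1e^(2t)sin(2t) - 2K_1e^(2t)cos(2t) - 2K_2e^(2t)sin(2t) - K_2e^(2t)cos(2t)

Coefficient matrix A = [[18, 26], [-10, -14]].
Characteristic polynomial det(A - λI) = λ^2 - 4λ + 8 = 0.
Eigenvalues λ = 2 ± 2i (complex conjugate pair).
For λ=2+2i: an eigenvector is (3,-2) - i(-2,1) = (3 + 2i, -2 - i).
A real fundamental pair from Re and Im of e^((2+2i)t)v: X_1 = e^(2t)(cos(2t)·(3,-2) + sin(2t)·(-2,1)), X_2 = e^(2t)(sin(2t)·(3,-2) - cos(2t)·(-2,1)).
General solution: K_1X_1 + K_2X_2.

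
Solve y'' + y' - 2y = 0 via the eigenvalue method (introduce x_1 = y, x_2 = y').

Let x_1 = y, x_2 = y'. Then x_1' = x_2 and x_2' = 2x_1 - x_2.
A = [[0,1],[2,-1]]; det(A-λI) = λ^2 + λ - 2.
Eigenvalues λ = 1, -2 with eigenvectors (1,1), (1,-2).

y(t) = C_1e^(t) + C_2e^(-2t)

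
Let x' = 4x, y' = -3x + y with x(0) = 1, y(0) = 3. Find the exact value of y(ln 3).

A = [[4,0],[-3,1]]; eigenvalues λ = 4, 1.
Eigenvectors: (-1,1) for λ=4, (0,1) for λ=1.
From the initial condition, c_1 = -1, c_2 = 4.
y(ln 3) = (-1)(3^4)(1) + (4)(3^1)(1) = -69.

-69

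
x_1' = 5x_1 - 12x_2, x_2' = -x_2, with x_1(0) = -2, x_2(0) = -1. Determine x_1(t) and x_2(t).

x_1(t) = -2e^(-t), x_2(t) = -e^(-t)

Coefficient matrix A = [[5, -12], [0, -1]].
Characteristic polynomial det(A - λI) = λ^2 - 4λ - 5 = 0.
Eigenvalues λ = 5, -1.
For λ=5: (A-λI) row 1 is [0, -12], so an eigenvector is (-1, 0).
For λ=-1: (A-λI) row 1 is [6, -12], so an eigenvector is (2, 1).
General solution: c_1e^(5t)(-1,0) + c_2e^(-t)(2,1).
Applying x_1(0)=-2, x_2(0)=-1 gives c_1=0, c_2=-1.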